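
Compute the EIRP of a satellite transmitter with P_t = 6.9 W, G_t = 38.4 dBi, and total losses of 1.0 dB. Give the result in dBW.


Pt = 6.9 W = 8.3885 dBW
EIRP = Pt_dBW + Gt - losses = 8.3885 + 38.4 - 1.0 = 45.7885 dBW

45.7885 dBW


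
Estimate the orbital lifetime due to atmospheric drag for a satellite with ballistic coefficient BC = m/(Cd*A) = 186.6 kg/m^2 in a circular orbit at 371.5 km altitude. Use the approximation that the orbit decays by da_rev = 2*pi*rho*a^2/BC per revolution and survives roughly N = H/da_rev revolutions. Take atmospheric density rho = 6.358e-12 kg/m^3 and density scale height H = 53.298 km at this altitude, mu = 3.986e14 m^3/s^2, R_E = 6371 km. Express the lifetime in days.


a = R_E + alt = 6742.5000 km = 6.7425e+06 m
da_rev = 2*pi*rho*a^2/BC = 2*pi*6.358e-12*(6.7425e+06)^2/186.6 = 9.732640 m per revolution
N = H/da_rev = 53298.0000 m / 9.732640 m = 5476.2120 revolutions
P = 2*pi*sqrt(a^3/mu) = 5509.8865 s
lifetime = N*P = 5476.2120 * 5509.8865 = 3.0173306e+07 s = 349.2281 days

349.2281 days


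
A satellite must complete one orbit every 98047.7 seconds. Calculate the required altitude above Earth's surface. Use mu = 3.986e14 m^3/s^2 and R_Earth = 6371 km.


T = 98047.7 s
r = (mu*T^2/(4*pi^2))^(1/3) = (3.986e14 * 98047.7^2 / (4*pi^2))^(1/3)
r = 4.5956907e+07 m = 45956.9071 km
alt = r - R_E = 45956.9071 - 6371 = 39585.9071 km

39585.9071 km


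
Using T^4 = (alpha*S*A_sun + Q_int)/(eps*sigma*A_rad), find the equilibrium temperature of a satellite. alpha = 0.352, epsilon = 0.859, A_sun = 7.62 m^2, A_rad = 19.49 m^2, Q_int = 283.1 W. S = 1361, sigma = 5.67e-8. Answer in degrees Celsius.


Numerator = alpha*S*A_sun + Q_int = 0.352*1361*7.62 + 283.1 = 3933.6286 W
Denominator = eps*sigma*A_rad = 0.859*5.67e-8*19.49 = 9.492663e-07 W/K^4
T^4 = 4.1438621e+09 K^4
T = 253.7180 K = -19.4320 C

-19.4320 degrees Celsius


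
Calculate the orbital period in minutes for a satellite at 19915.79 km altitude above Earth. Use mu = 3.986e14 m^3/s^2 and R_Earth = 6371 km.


r = 26286.7900 km = 2.628679e+07 m
T = 2*pi*sqrt(r^3/mu) = 2*pi*sqrt(1.8164049e+22 / 3.986e14)
T = 42414.8128 s = 706.9135 min

706.9135 minutes


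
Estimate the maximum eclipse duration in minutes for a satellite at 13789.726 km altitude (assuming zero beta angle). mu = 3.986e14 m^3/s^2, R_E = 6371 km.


r = 20160.7260 km
T = 474.8093 min
Eclipse fraction = arcsin(R_E/r)/pi = arcsin(6371.0000/20160.7260)/pi
= arcsin(0.3160104)/pi = 0.1023435
Eclipse duration = 0.1023435 * 474.8093 = 48.5936 min

48.5936 minutes


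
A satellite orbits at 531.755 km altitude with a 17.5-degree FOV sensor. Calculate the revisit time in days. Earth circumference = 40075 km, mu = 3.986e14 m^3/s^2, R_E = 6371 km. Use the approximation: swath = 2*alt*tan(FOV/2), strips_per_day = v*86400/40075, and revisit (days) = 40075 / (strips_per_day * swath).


swath = 2*531.755*tan(0.1527163) = 163.6898 km
v = sqrt(mu/r) = 7599.0170 m/s = 7.5990 km/s
strips/day = v*86400/40075 = 7.5990*86400/40075 = 16.3832
coverage/day = strips * swath = 16.3832 * 163.6898 = 2681.7567 km
revisit = 40075 / 2681.7567 = 14.9436 days

14.9436 days


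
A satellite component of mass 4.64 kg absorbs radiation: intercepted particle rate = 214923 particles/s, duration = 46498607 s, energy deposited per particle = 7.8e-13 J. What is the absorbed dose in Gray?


Total energy deposited = rate * time * E_per
  = 214923 * 46498607 * 7.8e-13 = 7.7950 J
Dose = E_total / mass = 7.7950 / 4.64
Dose = 1.6800 Gy

1.6800 Gy


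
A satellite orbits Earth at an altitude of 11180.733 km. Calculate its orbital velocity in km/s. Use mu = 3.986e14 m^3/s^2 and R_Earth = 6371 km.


r = R_E + alt = 6371.0 + 11180.733 = 17551.7330 km = 1.7551733e+07 m
v = sqrt(mu/r) = sqrt(3.986e14 / 1.7551733e+07) = 4765.5019 m/s = 4.7655 km/s

4.7655 km/s


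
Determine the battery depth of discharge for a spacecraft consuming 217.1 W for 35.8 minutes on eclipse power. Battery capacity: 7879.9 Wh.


E_used = P * t / 60 = 217.1 * 35.8 / 60 = 129.5363 Wh
DOD = E_used / E_total * 100 = 129.5363 / 7879.9 * 100
DOD = 1.6439 %

1.6439 %


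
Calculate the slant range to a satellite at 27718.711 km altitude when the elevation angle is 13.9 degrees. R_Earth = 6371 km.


h = 27718.711 km, el = 13.9 deg
d = -R_E*sin(el) + sqrt((R_E*sin(el))^2 + 2*R_E*h + h^2)
d = -6371.0000*sin(0.2426008) + sqrt((6371.0000*0.240228)^2 + 2*6371.0000*27718.711 + 27718.711^2)
d = 31993.5457 km

31993.5457 km


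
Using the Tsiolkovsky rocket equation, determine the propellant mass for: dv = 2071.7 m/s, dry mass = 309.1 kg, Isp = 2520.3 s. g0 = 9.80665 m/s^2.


ve = Isp * g0 = 2520.3 * 9.80665 = 24715.699995 m/s
mass ratio = exp(dv/ve) = exp(2071.7/24715.699995) = 1.08743446
m_prop = m_dry * (mr - 1) = 309.1 * (1.08743446 - 1)
m_prop = 27.0260 kg

27.0260 kg


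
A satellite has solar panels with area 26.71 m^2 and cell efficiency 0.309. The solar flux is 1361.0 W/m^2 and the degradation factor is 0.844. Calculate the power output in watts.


P = area * eta * S * degradation
P = 26.71 * 0.309 * 1361.0 * 0.844
P = 9480.5370 W

9480.5370 W


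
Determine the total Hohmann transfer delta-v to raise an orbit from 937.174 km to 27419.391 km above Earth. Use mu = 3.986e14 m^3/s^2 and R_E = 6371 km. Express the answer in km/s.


r1 = 7308.1740 km = 7.308174e+06 m
r2 = 33790.3910 km = 3.3790391e+07 m
dv1 = sqrt(mu/r1)*(sqrt(2*r2/(r1+r2)) - 1) = 2085.0396 m/s
dv2 = sqrt(mu/r2)*(1 - sqrt(2*r1/(r1+r2))) = 1386.3401 m/s
total dv = |dv1| + |dv2| = 2085.0396 + 1386.3401 = 3471.3797 m/s = 3.4714 km/s

3.4714 km/s


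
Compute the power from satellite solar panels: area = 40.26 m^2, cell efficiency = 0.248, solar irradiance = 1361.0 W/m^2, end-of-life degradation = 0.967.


P = area * eta * S * degradation
P = 40.26 * 0.248 * 1361.0 * 0.967
P = 13140.4443 W

13140.4443 W


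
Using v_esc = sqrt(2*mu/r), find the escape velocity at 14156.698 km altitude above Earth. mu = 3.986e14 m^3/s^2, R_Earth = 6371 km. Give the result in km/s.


r = 6371.0 + 14156.698 = 20527.6980 km = 2.0527698e+07 m
v_esc = sqrt(2*mu/r) = sqrt(2*3.986e14 / 2.0527698e+07)
v_esc = 6231.8002 m/s = 6.2318 km/s

6.2318 km/s


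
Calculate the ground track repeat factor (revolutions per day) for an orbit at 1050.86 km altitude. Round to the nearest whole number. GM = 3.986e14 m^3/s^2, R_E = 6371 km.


r = 7.42186e+06 m
T = 2*pi*sqrt(r^3/mu) = 6363.2701 s = 106.0545 min
revs/day = 1440 / 106.0545 = 13.5779
Rounded: 14 revolutions per day

14 revolutions per day


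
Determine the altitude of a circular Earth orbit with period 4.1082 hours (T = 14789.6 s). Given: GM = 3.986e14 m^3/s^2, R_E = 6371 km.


T = 14789.6 s
r = (mu*T^2/(4*pi^2))^(1/3) = (3.986e14 * 14789.6^2 / (4*pi^2))^(1/3)
r = 1.3022573e+07 m = 13022.5731 km
alt = r - R_E = 13022.5731 - 6371 = 6651.5731 km

6651.5731 km


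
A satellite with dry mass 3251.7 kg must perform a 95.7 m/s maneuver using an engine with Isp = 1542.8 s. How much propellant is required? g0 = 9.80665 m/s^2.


ve = Isp * g0 = 1542.8 * 9.80665 = 15129.699620 m/s
mass ratio = exp(dv/ve) = exp(95.7/15129.699620) = 1.00634535
m_prop = m_dry * (mr - 1) = 3251.7 * (1.00634535 - 1)
m_prop = 20.6332 kg

20.6332 kg


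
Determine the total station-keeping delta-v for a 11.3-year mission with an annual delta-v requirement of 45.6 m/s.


dV = rate * years = 45.6 * 11.3
dV = 515.2800 m/s

515.2800 m/s


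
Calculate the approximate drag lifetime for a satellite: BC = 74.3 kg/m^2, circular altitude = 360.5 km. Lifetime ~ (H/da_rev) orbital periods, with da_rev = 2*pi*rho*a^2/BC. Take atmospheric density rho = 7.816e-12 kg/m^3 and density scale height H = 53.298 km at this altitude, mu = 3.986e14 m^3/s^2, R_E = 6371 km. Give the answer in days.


a = R_E + alt = 6731.5000 km = 6.7315e+06 m
da_rev = 2*pi*rho*a^2/BC = 2*pi*7.816e-12*(6.7315e+06)^2/74.3 = 29.950171 m per revolution
N = H/da_rev = 53298.0000 m / 29.950171 m = 1779.5558 revolutions
P = 2*pi*sqrt(a^3/mu) = 5496.4084 s
lifetime = N*P = 1779.5558 * 5496.4084 = 9.7811654e+06 s = 113.2079 days

113.2079 days


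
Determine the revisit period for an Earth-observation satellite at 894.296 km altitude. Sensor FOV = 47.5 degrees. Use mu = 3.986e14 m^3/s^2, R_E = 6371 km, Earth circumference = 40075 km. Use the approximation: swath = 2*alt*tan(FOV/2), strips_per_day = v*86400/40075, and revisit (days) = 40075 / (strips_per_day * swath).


swath = 2*894.296*tan(0.4145157) = 786.9993 km
v = sqrt(mu/r) = 7406.9940 m/s = 7.4070 km/s
strips/day = v*86400/40075 = 7.4070*86400/40075 = 15.9692
coverage/day = strips * swath = 15.9692 * 786.9993 = 12567.7217 km
revisit = 40075 / 12567.7217 = 3.1887 days

3.1887 days


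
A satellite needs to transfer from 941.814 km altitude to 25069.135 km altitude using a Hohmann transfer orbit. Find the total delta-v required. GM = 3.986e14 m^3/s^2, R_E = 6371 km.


r1 = 7312.8140 km = 7.312814e+06 m
r2 = 31440.1350 km = 3.1440135e+07 m
dv1 = sqrt(mu/r1)*(sqrt(2*r2/(r1+r2)) - 1) = 2021.5127 m/s
dv2 = sqrt(mu/r2)*(1 - sqrt(2*r1/(r1+r2))) = 1373.2110 m/s
total dv = |dv1| + |dv2| = 2021.5127 + 1373.2110 = 3394.7236 m/s = 3.3947 km/s

3.3947 km/s


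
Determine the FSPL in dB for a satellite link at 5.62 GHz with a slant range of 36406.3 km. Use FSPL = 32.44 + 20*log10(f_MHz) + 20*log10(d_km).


f = 5.62 GHz = 5620.0000 MHz
d = 36406.3 km
FSPL = 32.44 + 20*log10(5620.0000) + 20*log10(36406.3)
FSPL = 32.44 + 74.9947 + 91.2235
FSPL = 198.6583 dB

198.6583 dB


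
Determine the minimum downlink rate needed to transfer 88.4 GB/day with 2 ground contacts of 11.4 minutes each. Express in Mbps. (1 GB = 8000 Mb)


total contact time = 2 * 11.4 * 60 = 1368.0000 s
data = 88.4 GB = 707200.0000 Mb
rate = 707200.0000 / 1368.0000 = 516.9591 Mbps

516.9591 Mbps


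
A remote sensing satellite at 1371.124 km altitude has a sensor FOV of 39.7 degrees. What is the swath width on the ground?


FOV = 39.7 deg = 0.6928957 rad
swath = 2 * alt * tan(FOV/2) = 2 * 1371.124 * tan(0.3464479)
swath = 2 * 1371.124 * 0.3610082
swath = 989.9741 km

989.9741 km


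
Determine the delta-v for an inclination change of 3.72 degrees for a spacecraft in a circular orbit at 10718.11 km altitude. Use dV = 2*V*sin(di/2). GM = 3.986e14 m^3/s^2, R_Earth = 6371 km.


r = 17089.1100 km = 1.708911e+07 m
V = sqrt(mu/r) = 4829.5751 m/s
di = 3.72 deg = 0.06492625 rad
dV = 2*V*sin(di/2) = 2*4829.5751*sin(0.03246312)
dV = 313.5111 m/s = 0.3135111 km/s

0.3135 km/s


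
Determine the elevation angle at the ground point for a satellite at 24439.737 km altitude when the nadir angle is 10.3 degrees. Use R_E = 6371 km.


r = R_E + alt = 30810.7370 km
Law of sines in the satellite / Earth-center / ground-point triangle:
  sin(nadir)/R_E = sin(90 + el)/r  =>  cos(el) = (r/R_E)*sin(nadir)
cos(el) = (30810.7370 / 6371.0000) * sin(10.3 deg) = 0.8647038
el = arccos(0.8647038) = 30.1511 deg
(Earth-central angle = 90 - nadir - el = 49.5489 deg)

30.1511 degrees


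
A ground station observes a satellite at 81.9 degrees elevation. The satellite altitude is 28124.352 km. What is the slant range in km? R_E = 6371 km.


h = 28124.352 km, el = 81.9 deg
d = -R_E*sin(el) + sqrt((R_E*sin(el))^2 + 2*R_E*h + h^2)
d = -6371.0000*sin(1.4294) + sqrt((6371.0000*0.9900237)^2 + 2*6371.0000*28124.352 + 28124.352^2)
d = 28176.2290 km

28176.2290 km


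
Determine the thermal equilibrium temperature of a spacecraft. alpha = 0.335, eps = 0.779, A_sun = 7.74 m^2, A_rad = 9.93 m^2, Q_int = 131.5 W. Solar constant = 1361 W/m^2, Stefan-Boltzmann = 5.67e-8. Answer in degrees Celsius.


Numerator = alpha*S*A_sun + Q_int = 0.335*1361*7.74 + 131.5 = 3660.4369 W
Denominator = eps*sigma*A_rad = 0.779*5.67e-8*9.93 = 4.3860115e-07 W/K^4
T^4 = 8.3457075e+09 K^4
T = 302.2496 K = 29.0996 C

29.0996 degrees Celsius


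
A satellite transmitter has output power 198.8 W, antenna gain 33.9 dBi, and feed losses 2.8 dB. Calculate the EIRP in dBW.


Pt = 198.8 W = 22.9842 dBW
EIRP = Pt_dBW + Gt - losses = 22.9842 + 33.9 - 2.8 = 54.0842 dBW

54.0842 dBW


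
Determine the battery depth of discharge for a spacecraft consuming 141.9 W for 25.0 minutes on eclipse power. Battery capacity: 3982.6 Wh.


E_used = P * t / 60 = 141.9 * 25.0 / 60 = 59.1250 Wh
DOD = E_used / E_total * 100 = 59.1250 / 3982.6 * 100
DOD = 1.4846 %

1.4846 %


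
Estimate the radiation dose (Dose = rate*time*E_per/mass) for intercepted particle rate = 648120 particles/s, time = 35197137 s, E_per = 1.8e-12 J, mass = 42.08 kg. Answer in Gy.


Total energy deposited = rate * time * E_per
  = 648120 * 35197137 * 1.8e-12 = 41.0615 J
Dose = E_total / mass = 41.0615 / 42.08
Dose = 0.9757971 Gy

0.9758 Gy


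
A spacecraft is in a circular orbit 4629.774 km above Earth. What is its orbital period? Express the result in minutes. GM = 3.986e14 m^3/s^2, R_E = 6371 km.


r = 11000.7740 km = 1.1000774e+07 m
T = 2*pi*sqrt(r^3/mu) = 2*pi*sqrt(1.331281e+21 / 3.986e14)
T = 11482.7546 s = 191.3792 min

191.3792 minutes


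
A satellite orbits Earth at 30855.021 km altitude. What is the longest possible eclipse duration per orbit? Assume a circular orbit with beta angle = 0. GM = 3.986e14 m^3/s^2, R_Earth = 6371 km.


r = 37226.0210 km
T = 1191.3240 min
Eclipse fraction = arcsin(R_E/r)/pi = arcsin(6371.0000/37226.0210)/pi
= arcsin(0.1711437)/pi = 0.05474625
Eclipse duration = 0.05474625 * 1191.3240 = 65.2205 min

65.2205 minutes


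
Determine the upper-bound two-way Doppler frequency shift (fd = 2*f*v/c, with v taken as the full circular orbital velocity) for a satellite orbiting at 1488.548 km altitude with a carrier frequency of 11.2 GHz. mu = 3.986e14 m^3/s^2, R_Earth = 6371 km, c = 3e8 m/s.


r = 7.859548e+06 m
v = sqrt(mu/r) = 7121.4735 m/s (worst-case radial velocity)
f = 11.2 GHz = 1.12e+10 Hz
fd = 2*f*v/c = 2*1.12e+10*7121.4735/3.0e+08
fd = 531736.6872 Hz

531736.6872 Hz


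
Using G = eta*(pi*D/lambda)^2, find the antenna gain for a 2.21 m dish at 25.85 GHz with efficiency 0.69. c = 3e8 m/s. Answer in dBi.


lambda = c/f = 3e8 / 2.585e+10 = 0.01160542 m
G = eta*(pi*D/lambda)^2 = 0.69*(pi*2.21/0.01160542)^2
G = 246951.6709 (linear)
G = 10*log10(246951.6709) = 53.9261 dBi

53.9261 dBi


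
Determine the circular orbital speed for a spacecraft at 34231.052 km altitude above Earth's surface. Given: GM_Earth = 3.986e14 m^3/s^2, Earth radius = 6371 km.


r = R_E + alt = 6371.0 + 34231.052 = 40602.0520 km = 4.0602052e+07 m
v = sqrt(mu/r) = sqrt(3.986e14 / 4.0602052e+07) = 3133.2472 m/s = 3.1332 km/s

3.1332 km/s


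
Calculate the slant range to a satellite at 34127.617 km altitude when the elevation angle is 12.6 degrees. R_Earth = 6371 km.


h = 34127.617 km, el = 12.6 deg
d = -R_E*sin(el) + sqrt((R_E*sin(el))^2 + 2*R_E*h + h^2)
d = -6371.0000*sin(0.2199115) + sqrt((6371.0000*0.2181432)^2 + 2*6371.0000*34127.617 + 34127.617^2)
d = 38628.7033 km

38628.7033 km


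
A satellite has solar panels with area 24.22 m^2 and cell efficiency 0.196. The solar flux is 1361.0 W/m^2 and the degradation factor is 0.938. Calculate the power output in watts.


P = area * eta * S * degradation
P = 24.22 * 0.196 * 1361.0 * 0.938
P = 6060.2588 W

6060.2588 W


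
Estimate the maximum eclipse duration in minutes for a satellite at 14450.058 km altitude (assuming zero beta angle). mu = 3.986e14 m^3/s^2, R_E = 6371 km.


r = 20821.0580 km
T = 498.3267 min
Eclipse fraction = arcsin(R_E/r)/pi = arcsin(6371.0000/20821.0580)/pi
= arcsin(0.3059883)/pi = 0.09898684
Eclipse duration = 0.09898684 * 498.3267 = 49.3278 min

49.3278 minutes


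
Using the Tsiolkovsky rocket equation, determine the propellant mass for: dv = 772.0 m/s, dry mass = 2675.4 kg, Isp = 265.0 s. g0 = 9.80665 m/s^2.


ve = Isp * g0 = 265.0 * 9.80665 = 2598.762250 m/s
mass ratio = exp(dv/ve) = exp(772.0/2598.762250) = 1.34590210
m_prop = m_dry * (mr - 1) = 2675.4 * (1.34590210 - 1)
m_prop = 925.4265 kg

925.4265 kg


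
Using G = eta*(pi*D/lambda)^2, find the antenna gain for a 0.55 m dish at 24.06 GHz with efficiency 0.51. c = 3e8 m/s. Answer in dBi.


lambda = c/f = 3e8 / 2.406e+10 = 0.01246883 m
G = eta*(pi*D/lambda)^2 = 0.51*(pi*0.55/0.01246883)^2
G = 9793.6378 (linear)
G = 10*log10(9793.6378) = 39.9094 dBi

39.9094 dBi


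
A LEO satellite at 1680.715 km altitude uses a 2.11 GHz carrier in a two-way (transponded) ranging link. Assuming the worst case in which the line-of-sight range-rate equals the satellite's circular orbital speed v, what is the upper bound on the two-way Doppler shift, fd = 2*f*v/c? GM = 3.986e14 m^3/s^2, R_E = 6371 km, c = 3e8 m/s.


r = 8.051715e+06 m
v = sqrt(mu/r) = 7035.9776 m/s (worst-case radial velocity)
f = 2.11 GHz = 2.11e+09 Hz
fd = 2*f*v/c = 2*2.11e+09*7035.9776/3.0e+08
fd = 98972.7520 Hz

98972.7520 Hz


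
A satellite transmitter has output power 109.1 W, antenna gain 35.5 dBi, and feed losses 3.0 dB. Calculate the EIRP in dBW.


Pt = 109.1 W = 20.3782 dBW
EIRP = Pt_dBW + Gt - losses = 20.3782 + 35.5 - 3.0 = 52.8782 dBW

52.8782 dBW


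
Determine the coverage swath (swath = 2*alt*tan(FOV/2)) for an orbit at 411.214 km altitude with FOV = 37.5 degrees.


FOV = 37.5 deg = 0.6544985 rad
swath = 2 * alt * tan(FOV/2) = 2 * 411.214 * tan(0.3272492)
swath = 2 * 411.214 * 0.3394543
swath = 279.1767 km

279.1767 km


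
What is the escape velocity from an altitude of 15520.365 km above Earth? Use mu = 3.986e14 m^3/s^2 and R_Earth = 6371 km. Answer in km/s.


r = 6371.0 + 15520.365 = 21891.3650 km = 2.1891365e+07 m
v_esc = sqrt(2*mu/r) = sqrt(2*3.986e14 / 2.1891365e+07)
v_esc = 6034.5824 m/s = 6.0346 km/s

6.0346 km/s


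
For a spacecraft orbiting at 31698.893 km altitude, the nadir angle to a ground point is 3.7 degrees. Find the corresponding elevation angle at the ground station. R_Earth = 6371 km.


r = R_E + alt = 38069.8930 km
Law of sines in the satellite / Earth-center / ground-point triangle:
  sin(nadir)/R_E = sin(90 + el)/r  =>  cos(el) = (r/R_E)*sin(nadir)
cos(el) = (38069.8930 / 6371.0000) * sin(3.7 deg) = 0.3856126
el = arccos(0.3856126) = 67.3182 deg
(Earth-central angle = 90 - nadir - el = 18.9818 deg)

67.3182 degrees


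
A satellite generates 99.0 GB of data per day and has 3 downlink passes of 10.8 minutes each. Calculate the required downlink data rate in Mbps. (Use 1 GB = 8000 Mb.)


total contact time = 3 * 10.8 * 60 = 1944.0000 s
data = 99.0 GB = 792000.0000 Mb
rate = 792000.0000 / 1944.0000 = 407.4074 Mbps

407.4074 Mbps


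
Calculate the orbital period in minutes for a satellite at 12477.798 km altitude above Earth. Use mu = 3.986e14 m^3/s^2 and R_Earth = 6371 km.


r = 18848.7980 km = 1.8848798e+07 m
T = 2*pi*sqrt(r^3/mu) = 2*pi*sqrt(6.6965479e+21 / 3.986e14)
T = 25753.5268 s = 429.2254 min

429.2254 minutes


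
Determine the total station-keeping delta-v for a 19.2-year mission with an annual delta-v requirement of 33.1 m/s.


dV = rate * years = 33.1 * 19.2
dV = 635.5200 m/s

635.5200 m/s


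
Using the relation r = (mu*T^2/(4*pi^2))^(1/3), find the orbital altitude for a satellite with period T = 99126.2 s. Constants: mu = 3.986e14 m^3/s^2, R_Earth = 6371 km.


T = 99126.2 s
r = (mu*T^2/(4*pi^2))^(1/3) = (3.986e14 * 99126.2^2 / (4*pi^2))^(1/3)
r = 4.6293302e+07 m = 46293.3019 km
alt = r - R_E = 46293.3019 - 6371 = 39922.3019 km

39922.3019 km


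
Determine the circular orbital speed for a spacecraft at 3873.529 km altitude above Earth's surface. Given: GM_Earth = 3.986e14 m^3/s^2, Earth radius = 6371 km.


r = R_E + alt = 6371.0 + 3873.529 = 10244.5290 km = 1.0244529e+07 m
v = sqrt(mu/r) = sqrt(3.986e14 / 1.0244529e+07) = 6237.6737 m/s = 6.2377 km/s

6.2377 km/s


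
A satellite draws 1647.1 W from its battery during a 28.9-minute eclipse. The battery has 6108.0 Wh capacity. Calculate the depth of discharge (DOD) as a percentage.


E_used = P * t / 60 = 1647.1 * 28.9 / 60 = 793.3532 Wh
DOD = E_used / E_total * 100 = 793.3532 / 6108.0 * 100
DOD = 12.9888 %

12.9888 %


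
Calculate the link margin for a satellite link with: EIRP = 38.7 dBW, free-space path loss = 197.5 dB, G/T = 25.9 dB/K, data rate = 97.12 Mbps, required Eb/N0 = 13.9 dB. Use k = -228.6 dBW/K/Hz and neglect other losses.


C/N0 = EIRP - FSPL + G/T - k = 38.7 - 197.5 + 25.9 - (-228.6)
C/N0 = 95.7000 dB-Hz
R_b = 97.12 Mbps = 9.712e+07 bps -> 10*log10(R_b) = 79.8731 dB-Hz
Eb/N0 = C/N0 - 10*log10(R_b) = 95.7000 - 79.8731 = 15.8269 dB
Margin = Eb/N0 - Eb/N0_req = 15.8269 - 13.9 = 1.9269 dB (link closes)

1.9269 dB


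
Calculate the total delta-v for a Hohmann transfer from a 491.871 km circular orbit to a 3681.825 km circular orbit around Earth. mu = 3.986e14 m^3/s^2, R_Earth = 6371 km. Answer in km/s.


r1 = 6862.8710 km = 6.862871e+06 m
r2 = 10052.8250 km = 1.0052825e+07 m
dv1 = sqrt(mu/r1)*(sqrt(2*r2/(r1+r2)) - 1) = 687.5722 m/s
dv2 = sqrt(mu/r2)*(1 - sqrt(2*r1/(r1+r2))) = 624.7198 m/s
total dv = |dv1| + |dv2| = 687.5722 + 624.7198 = 1312.2920 m/s = 1.3123 km/s

1.3123 km/s


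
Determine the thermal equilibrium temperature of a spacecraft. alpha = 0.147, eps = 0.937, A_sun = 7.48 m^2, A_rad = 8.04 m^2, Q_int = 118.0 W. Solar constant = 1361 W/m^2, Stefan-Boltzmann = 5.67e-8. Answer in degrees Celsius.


Numerator = alpha*S*A_sun + Q_int = 0.147*1361*7.48 + 118.0 = 1614.5012 W
Denominator = eps*sigma*A_rad = 0.937*5.67e-8*8.04 = 4.2714832e-07 W/K^4
T^4 = 3.7797203e+09 K^4
T = 247.9505 K = -25.1995 C

-25.1995 degrees Celsius


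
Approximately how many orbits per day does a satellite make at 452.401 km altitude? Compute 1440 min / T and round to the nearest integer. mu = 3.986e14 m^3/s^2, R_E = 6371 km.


r = 6.823401e+06 m
T = 2*pi*sqrt(r^3/mu) = 5609.3503 s = 93.4892 min
revs/day = 1440 / 93.4892 = 15.4029
Rounded: 15 revolutions per day

15 revolutions per day


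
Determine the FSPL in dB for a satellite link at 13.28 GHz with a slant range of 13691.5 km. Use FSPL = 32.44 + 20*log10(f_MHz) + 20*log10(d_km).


f = 13.28 GHz = 13280.0000 MHz
d = 13691.5 km
FSPL = 32.44 + 20*log10(13280.0000) + 20*log10(13691.5)
FSPL = 32.44 + 82.4640 + 82.7290
FSPL = 197.6330 dB

197.6330 dB


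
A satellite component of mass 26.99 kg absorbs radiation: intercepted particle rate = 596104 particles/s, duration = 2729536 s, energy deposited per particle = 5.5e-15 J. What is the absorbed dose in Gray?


Total energy deposited = rate * time * E_per
  = 596104 * 2729536 * 5.5e-15 = 0.00894898 J
Dose = E_total / mass = 0.00894898 / 26.99
Dose = 3.3156652e-04 Gy

3.3157e-04 Gy


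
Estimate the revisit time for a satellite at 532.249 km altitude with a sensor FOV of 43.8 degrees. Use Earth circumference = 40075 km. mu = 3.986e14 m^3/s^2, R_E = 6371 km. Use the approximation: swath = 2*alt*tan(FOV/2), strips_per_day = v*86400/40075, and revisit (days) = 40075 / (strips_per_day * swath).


swath = 2*532.249*tan(0.3822271) = 427.9255 km
v = sqrt(mu/r) = 7598.7451 m/s = 7.5987 km/s
strips/day = v*86400/40075 = 7.5987*86400/40075 = 16.3826
coverage/day = strips * swath = 16.3826 * 427.9255 = 7010.5196 km
revisit = 40075 / 7010.5196 = 5.7164 days

5.7164 days


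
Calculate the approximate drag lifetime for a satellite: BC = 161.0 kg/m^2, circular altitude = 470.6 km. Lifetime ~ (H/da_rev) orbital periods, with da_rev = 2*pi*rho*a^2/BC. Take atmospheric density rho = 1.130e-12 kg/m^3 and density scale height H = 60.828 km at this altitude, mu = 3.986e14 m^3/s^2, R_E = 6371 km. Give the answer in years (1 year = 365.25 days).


a = R_E + alt = 6841.6000 km = 6.8416e+06 m
da_rev = 2*pi*rho*a^2/BC = 2*pi*1.130e-12*(6.8416e+06)^2/161.0 = 2.064181 m per revolution
N = H/da_rev = 60828.0000 m / 2.064181 m = 29468.3448 revolutions
P = 2*pi*sqrt(a^3/mu) = 5631.8067 s
lifetime = N*P = 29468.3448 * 5631.8067 = 1.6596002e+08 s = 1920.8336 days
years = 1920.8336 / 365.25 = 5.2590 years

5.2590 years


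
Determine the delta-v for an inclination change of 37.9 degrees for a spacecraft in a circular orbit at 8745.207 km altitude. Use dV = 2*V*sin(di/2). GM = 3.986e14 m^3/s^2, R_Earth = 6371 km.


r = 15116.2070 km = 1.5116207e+07 m
V = sqrt(mu/r) = 5135.0802 m/s
di = 37.9 deg = 0.6614798 rad
dV = 2*V*sin(di/2) = 2*5135.0802*sin(0.3307399)
dV = 3335.1618 m/s = 3.3352 km/s

3.3352 km/s


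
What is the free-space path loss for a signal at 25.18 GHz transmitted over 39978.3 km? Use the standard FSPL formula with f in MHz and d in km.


f = 25.18 GHz = 25180.0000 MHz
d = 39978.3 km
FSPL = 32.44 + 20*log10(25180.0000) + 20*log10(39978.3)
FSPL = 32.44 + 88.0211 + 92.0365
FSPL = 212.4976 dB

212.4976 dB


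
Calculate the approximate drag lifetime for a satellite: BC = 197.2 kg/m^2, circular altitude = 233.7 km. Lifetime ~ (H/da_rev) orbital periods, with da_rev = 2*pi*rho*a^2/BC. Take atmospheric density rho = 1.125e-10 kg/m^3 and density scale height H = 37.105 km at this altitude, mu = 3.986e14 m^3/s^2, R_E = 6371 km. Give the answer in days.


a = R_E + alt = 6604.7000 km = 6.6047e+06 m
da_rev = 2*pi*rho*a^2/BC = 2*pi*1.125e-10*(6.6047e+06)^2/197.2 = 156.362164 m per revolution
N = H/da_rev = 37105.0000 m / 156.362164 m = 237.3017 revolutions
P = 2*pi*sqrt(a^3/mu) = 5341.8399 s
lifetime = N*P = 237.3017 * 5341.8399 = 1.2676274e+06 s = 14.6716 days

14.6716 days


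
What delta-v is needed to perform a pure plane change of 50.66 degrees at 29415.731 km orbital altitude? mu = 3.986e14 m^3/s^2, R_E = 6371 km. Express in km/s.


r = 35786.7310 km = 3.5786731e+07 m
V = sqrt(mu/r) = 3337.3952 m/s
di = 50.66 deg = 0.8841838 rad
dV = 2*V*sin(di/2) = 2*3337.3952*sin(0.4420919)
dV = 2855.6834 m/s = 2.8557 km/s

2.8557 km/s


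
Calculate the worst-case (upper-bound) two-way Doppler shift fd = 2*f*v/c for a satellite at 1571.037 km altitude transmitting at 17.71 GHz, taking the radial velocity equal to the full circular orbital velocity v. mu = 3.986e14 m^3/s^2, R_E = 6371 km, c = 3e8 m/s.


r = 7.942037e+06 m
v = sqrt(mu/r) = 7084.3938 m/s (worst-case radial velocity)
f = 17.71 GHz = 1.771e+10 Hz
fd = 2*f*v/c = 2*1.771e+10*7084.3938/3.0e+08
fd = 836430.7611 Hz

836430.7611 Hz


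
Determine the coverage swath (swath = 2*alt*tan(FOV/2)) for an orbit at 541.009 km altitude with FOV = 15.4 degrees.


FOV = 15.4 deg = 0.2687807 rad
swath = 2 * alt * tan(FOV/2) = 2 * 541.009 * tan(0.1343904)
swath = 2 * 541.009 * 0.1352053
swath = 146.2946 km

146.2946 km


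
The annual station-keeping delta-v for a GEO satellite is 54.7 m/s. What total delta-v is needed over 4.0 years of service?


dV = rate * years = 54.7 * 4.0
dV = 218.8000 m/s

218.8000 m/s


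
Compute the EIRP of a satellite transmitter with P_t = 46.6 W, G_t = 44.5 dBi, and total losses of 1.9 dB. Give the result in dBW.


Pt = 46.6 W = 16.6839 dBW
EIRP = Pt_dBW + Gt - losses = 16.6839 + 44.5 - 1.9 = 59.2839 dBW

59.2839 dBW


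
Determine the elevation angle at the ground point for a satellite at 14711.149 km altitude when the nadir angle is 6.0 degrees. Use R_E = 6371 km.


r = R_E + alt = 21082.1490 km
Law of sines in the satellite / Earth-center / ground-point triangle:
  sin(nadir)/R_E = sin(90 + el)/r  =>  cos(el) = (r/R_E)*sin(nadir)
cos(el) = (21082.1490 / 6371.0000) * sin(6.0 deg) = 0.3458931
el = arccos(0.3458931) = 69.7637 deg
(Earth-central angle = 90 - nadir - el = 14.2363 deg)

69.7637 degrees


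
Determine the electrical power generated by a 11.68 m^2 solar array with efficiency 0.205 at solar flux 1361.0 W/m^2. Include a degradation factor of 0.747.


P = area * eta * S * degradation
P = 11.68 * 0.205 * 1361.0 * 0.747
P = 2434.3075 W

2434.3075 W


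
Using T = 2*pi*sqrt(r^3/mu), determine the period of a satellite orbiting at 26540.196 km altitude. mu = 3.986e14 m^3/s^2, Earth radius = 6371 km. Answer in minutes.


r = 32911.1960 km = 3.2911196e+07 m
T = 2*pi*sqrt(r^3/mu) = 2*pi*sqrt(3.5647657e+22 / 3.986e14)
T = 59419.1888 s = 990.3198 min

990.3198 minutes


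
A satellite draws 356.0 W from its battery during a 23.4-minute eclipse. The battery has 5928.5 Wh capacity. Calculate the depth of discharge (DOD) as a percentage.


E_used = P * t / 60 = 356.0 * 23.4 / 60 = 138.8400 Wh
DOD = E_used / E_total * 100 = 138.8400 / 5928.5 * 100
DOD = 2.3419 %

2.3419 %


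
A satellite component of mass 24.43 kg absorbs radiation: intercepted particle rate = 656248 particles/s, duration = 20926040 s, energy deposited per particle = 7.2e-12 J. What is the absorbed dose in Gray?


Total energy deposited = rate * time * E_per
  = 656248 * 20926040 * 7.2e-12 = 98.8752 J
Dose = E_total / mass = 98.8752 / 24.43
Dose = 4.0473 Gy

4.0473 Gy


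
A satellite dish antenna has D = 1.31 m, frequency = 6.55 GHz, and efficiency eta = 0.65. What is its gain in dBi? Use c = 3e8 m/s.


lambda = c/f = 3e8 / 6.55e+09 = 0.04580153 m
G = eta*(pi*D/lambda)^2 = 0.65*(pi*1.31/0.04580153)^2
G = 5248.0237 (linear)
G = 10*log10(5248.0237) = 37.2000 dBi

37.2000 dBi


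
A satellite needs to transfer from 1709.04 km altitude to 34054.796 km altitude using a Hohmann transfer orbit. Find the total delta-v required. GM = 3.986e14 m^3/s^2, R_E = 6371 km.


r1 = 8080.0400 km = 8.08004e+06 m
r2 = 40425.7960 km = 4.0425796e+07 m
dv1 = sqrt(mu/r1)*(sqrt(2*r2/(r1+r2)) - 1) = 2044.3171 m/s
dv2 = sqrt(mu/r2)*(1 - sqrt(2*r1/(r1+r2))) = 1327.6282 m/s
total dv = |dv1| + |dv2| = 2044.3171 + 1327.6282 = 3371.9453 m/s = 3.3719 km/s

3.3719 km/s


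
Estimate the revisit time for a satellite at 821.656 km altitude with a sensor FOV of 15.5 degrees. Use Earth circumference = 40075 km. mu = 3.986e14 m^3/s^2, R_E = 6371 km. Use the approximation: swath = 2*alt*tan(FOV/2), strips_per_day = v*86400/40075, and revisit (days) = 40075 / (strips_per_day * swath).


swath = 2*821.656*tan(0.135263) = 223.6449 km
v = sqrt(mu/r) = 7444.3023 m/s = 7.4443 km/s
strips/day = v*86400/40075 = 7.4443*86400/40075 = 16.0496
coverage/day = strips * swath = 16.0496 * 223.6449 = 3589.4120 km
revisit = 40075 / 3589.4120 = 11.1648 days

11.1648 days


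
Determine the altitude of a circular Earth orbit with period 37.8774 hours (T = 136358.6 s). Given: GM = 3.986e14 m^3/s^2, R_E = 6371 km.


T = 136358.6 s
r = (mu*T^2/(4*pi^2))^(1/3) = (3.986e14 * 136358.6^2 / (4*pi^2))^(1/3)
r = 5.7259499e+07 m = 57259.4987 km
alt = r - R_E = 57259.4987 - 6371 = 50888.4987 km

50888.4987 km


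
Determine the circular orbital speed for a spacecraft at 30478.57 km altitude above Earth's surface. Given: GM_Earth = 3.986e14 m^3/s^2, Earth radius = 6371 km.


r = R_E + alt = 6371.0 + 30478.57 = 36849.5700 km = 3.684957e+07 m
v = sqrt(mu/r) = sqrt(3.986e14 / 3.684957e+07) = 3288.9134 m/s = 3.2889 km/s

3.2889 km/s


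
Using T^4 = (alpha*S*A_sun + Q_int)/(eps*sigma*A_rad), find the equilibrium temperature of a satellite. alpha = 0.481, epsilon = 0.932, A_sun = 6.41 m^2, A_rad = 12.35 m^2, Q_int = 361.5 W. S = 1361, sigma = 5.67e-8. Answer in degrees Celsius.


Numerator = alpha*S*A_sun + Q_int = 0.481*1361*6.41 + 361.5 = 4557.7488 W
Denominator = eps*sigma*A_rad = 0.932*5.67e-8*12.35 = 6.5262834e-07 W/K^4
T^4 = 6.983682e+09 K^4
T = 289.0820 K = 15.9320 C

15.9320 degrees Celsius


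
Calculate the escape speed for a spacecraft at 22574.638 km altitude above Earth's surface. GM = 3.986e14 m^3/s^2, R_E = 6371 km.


r = 6371.0 + 22574.638 = 28945.6380 km = 2.8945638e+07 m
v_esc = sqrt(2*mu/r) = sqrt(2*3.986e14 / 2.8945638e+07)
v_esc = 5247.9789 m/s = 5.2480 km/s

5.2480 km/s


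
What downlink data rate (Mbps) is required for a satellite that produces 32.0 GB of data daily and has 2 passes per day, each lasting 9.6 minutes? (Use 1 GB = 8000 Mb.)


total contact time = 2 * 9.6 * 60 = 1152.0000 s
data = 32.0 GB = 256000.0000 Mb
rate = 256000.0000 / 1152.0000 = 222.2222 Mbps

222.2222 Mbps


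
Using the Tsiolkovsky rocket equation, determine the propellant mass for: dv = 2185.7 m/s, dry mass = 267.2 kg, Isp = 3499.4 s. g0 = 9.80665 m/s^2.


ve = Isp * g0 = 3499.4 * 9.80665 = 34317.391010 m/s
mass ratio = exp(dv/ve) = exp(2185.7/34317.391010) = 1.06576275
m_prop = m_dry * (mr - 1) = 267.2 * (1.06576275 - 1)
m_prop = 17.5718 kg

17.5718 kg


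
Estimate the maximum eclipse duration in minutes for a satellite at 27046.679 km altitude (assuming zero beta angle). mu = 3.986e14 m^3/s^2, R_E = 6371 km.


r = 33417.6790 km
T = 1013.2682 min
Eclipse fraction = arcsin(R_E/r)/pi = arcsin(6371.0000/33417.6790)/pi
= arcsin(0.1906476)/pi = 0.06105877
Eclipse duration = 0.06105877 * 1013.2682 = 61.8689 min

61.8689 minutes


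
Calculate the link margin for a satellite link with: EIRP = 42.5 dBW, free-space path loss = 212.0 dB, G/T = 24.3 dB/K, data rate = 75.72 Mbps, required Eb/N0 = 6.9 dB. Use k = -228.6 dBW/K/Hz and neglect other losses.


C/N0 = EIRP - FSPL + G/T - k = 42.5 - 212.0 + 24.3 - (-228.6)
C/N0 = 83.4000 dB-Hz
R_b = 75.72 Mbps = 7.572e+07 bps -> 10*log10(R_b) = 78.7921 dB-Hz
Eb/N0 = C/N0 - 10*log10(R_b) = 83.4000 - 78.7921 = 4.6079 dB
Margin = Eb/N0 - Eb/N0_req = 4.6079 - 6.9 = -2.2921 dB (negative margin: link does not close)

-2.2921 dB


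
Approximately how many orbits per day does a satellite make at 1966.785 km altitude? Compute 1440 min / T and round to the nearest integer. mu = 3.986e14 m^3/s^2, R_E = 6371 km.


r = 8.337785e+06 m
T = 2*pi*sqrt(r^3/mu) = 7576.8250 s = 126.2804 min
revs/day = 1440 / 126.2804 = 11.4032
Rounded: 11 revolutions per day

11 revolutions per day


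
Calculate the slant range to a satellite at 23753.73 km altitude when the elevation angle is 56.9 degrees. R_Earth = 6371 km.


h = 23753.73 km, el = 56.9 deg
d = -R_E*sin(el) + sqrt((R_E*sin(el))^2 + 2*R_E*h + h^2)
d = -6371.0000*sin(0.9930923) + sqrt((6371.0000*0.8377187)^2 + 2*6371.0000*23753.73 + 23753.73^2)
d = 24586.0359 km

24586.0359 km


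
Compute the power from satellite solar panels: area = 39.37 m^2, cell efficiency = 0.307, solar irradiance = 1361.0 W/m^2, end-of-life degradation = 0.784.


P = area * eta * S * degradation
P = 39.37 * 0.307 * 1361.0 * 0.784
P = 12896.6816 W

12896.6816 W


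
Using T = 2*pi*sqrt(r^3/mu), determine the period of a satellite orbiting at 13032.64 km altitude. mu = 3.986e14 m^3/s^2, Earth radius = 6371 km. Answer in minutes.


r = 19403.6400 km = 1.940364e+07 m
T = 2*pi*sqrt(r^3/mu) = 2*pi*sqrt(7.3054946e+21 / 3.986e14)
T = 26898.9937 s = 448.3166 min

448.3166 minutes


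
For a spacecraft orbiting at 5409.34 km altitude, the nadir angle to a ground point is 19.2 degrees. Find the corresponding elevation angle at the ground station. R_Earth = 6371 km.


r = R_E + alt = 11780.3400 km
Law of sines in the satellite / Earth-center / ground-point triangle:
  sin(nadir)/R_E = sin(90 + el)/r  =>  cos(el) = (r/R_E)*sin(nadir)
cos(el) = (11780.3400 / 6371.0000) * sin(19.2 deg) = 0.6080931
el = arccos(0.6080931) = 52.5483 deg
(Earth-central angle = 90 - nadir - el = 18.2517 deg)

52.5483 degrees


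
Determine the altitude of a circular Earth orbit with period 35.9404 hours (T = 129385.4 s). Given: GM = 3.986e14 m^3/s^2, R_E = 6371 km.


T = 129385.4 s
r = (mu*T^2/(4*pi^2))^(1/3) = (3.986e14 * 129385.4^2 / (4*pi^2))^(1/3)
r = 5.5290354e+07 m = 55290.3536 km
alt = r - R_E = 55290.3536 - 6371 = 48919.3536 km

48919.3536 km


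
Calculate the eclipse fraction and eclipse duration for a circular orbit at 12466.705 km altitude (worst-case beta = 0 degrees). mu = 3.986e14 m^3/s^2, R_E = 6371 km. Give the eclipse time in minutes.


r = 18837.7050 km
T = 428.8466 min
Eclipse fraction = arcsin(R_E/r)/pi = arcsin(6371.0000/18837.7050)/pi
= arcsin(0.3382047)/pi = 0.1098196
Eclipse duration = 0.1098196 * 428.8466 = 47.0958 min

47.0958 minutes


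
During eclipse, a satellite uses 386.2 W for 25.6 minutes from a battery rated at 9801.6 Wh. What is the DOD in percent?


E_used = P * t / 60 = 386.2 * 25.6 / 60 = 164.7787 Wh
DOD = E_used / E_total * 100 = 164.7787 / 9801.6 * 100
DOD = 1.6811 %

1.6811 %


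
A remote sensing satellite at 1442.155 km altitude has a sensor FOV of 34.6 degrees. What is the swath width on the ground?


FOV = 34.6 deg = 0.6038839 rad
swath = 2 * alt * tan(FOV/2) = 2 * 1442.155 * tan(0.301942)
swath = 2 * 1442.155 * 0.3114653
swath = 898.3625 km

898.3625 km


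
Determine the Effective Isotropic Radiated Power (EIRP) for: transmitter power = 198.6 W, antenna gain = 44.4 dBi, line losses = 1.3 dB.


Pt = 198.6 W = 22.9798 dBW
EIRP = Pt_dBW + Gt - losses = 22.9798 + 44.4 - 1.3 = 66.0798 dBW

66.0798 dBW


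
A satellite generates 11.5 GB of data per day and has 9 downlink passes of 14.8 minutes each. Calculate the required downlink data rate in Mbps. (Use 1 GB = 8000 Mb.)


total contact time = 9 * 14.8 * 60 = 7992.0000 s
data = 11.5 GB = 92000.0000 Mb
rate = 92000.0000 / 7992.0000 = 11.5115 Mbps

11.5115 Mbps


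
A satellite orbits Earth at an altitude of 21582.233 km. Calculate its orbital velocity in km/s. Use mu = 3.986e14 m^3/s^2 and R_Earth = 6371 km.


r = R_E + alt = 6371.0 + 21582.233 = 27953.2330 km = 2.7953233e+07 m
v = sqrt(mu/r) = sqrt(3.986e14 / 2.7953233e+07) = 3776.1795 m/s = 3.7762 km/s

3.7762 km/s


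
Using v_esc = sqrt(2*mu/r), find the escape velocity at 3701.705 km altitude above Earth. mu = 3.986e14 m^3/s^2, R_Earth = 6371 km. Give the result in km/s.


r = 6371.0 + 3701.705 = 10072.7050 km = 1.0072705e+07 m
v_esc = sqrt(2*mu/r) = sqrt(2*3.986e14 / 1.0072705e+07)
v_esc = 8896.3239 m/s = 8.8963 km/s

8.8963 km/s


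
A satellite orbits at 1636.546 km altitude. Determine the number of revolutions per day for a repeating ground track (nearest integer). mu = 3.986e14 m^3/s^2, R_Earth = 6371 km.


r = 8.007546e+06 m
T = 2*pi*sqrt(r^3/mu) = 7131.1633 s = 118.8527 min
revs/day = 1440 / 118.8527 = 12.1158
Rounded: 12 revolutions per day

12 revolutions per day


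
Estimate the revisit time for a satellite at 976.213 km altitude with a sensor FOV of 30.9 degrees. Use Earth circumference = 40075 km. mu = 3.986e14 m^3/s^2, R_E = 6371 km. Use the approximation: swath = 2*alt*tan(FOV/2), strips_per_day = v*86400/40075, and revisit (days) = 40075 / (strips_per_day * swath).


swath = 2*976.213*tan(0.2696534) = 539.6212 km
v = sqrt(mu/r) = 7365.5865 m/s = 7.3656 km/s
strips/day = v*86400/40075 = 7.3656*86400/40075 = 15.8799
coverage/day = strips * swath = 15.8799 * 539.6212 = 8569.1270 km
revisit = 40075 / 8569.1270 = 4.6767 days

4.6767 days


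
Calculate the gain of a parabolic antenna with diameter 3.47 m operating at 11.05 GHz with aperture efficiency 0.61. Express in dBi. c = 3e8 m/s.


lambda = c/f = 3e8 / 1.105e+10 = 0.02714932 m
G = eta*(pi*D/lambda)^2 = 0.61*(pi*3.47/0.02714932)^2
G = 98349.1423 (linear)
G = 10*log10(98349.1423) = 49.9277 dBi

49.9277 dBi


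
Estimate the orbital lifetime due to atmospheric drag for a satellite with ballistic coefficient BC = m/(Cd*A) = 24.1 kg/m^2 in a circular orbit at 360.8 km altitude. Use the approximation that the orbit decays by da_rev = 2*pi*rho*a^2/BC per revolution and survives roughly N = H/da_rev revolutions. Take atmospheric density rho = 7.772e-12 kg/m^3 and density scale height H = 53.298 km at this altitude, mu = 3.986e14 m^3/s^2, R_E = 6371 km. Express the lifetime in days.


a = R_E + alt = 6731.8000 km = 6.7318e+06 m
da_rev = 2*pi*rho*a^2/BC = 2*pi*7.772e-12*(6.7318e+06)^2/24.1 = 91.824385 m per revolution
N = H/da_rev = 53298.0000 m / 91.824385 m = 580.4341 revolutions
P = 2*pi*sqrt(a^3/mu) = 5496.7759 s
lifetime = N*P = 580.4341 * 5496.7759 = 3.1905159e+06 s = 36.9273 days

36.9273 days


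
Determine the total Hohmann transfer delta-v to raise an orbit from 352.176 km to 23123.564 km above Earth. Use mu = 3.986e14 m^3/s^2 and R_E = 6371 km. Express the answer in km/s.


r1 = 6723.1760 km = 6.723176e+06 m
r2 = 29494.5640 km = 2.9494564e+07 m
dv1 = sqrt(mu/r1)*(sqrt(2*r2/(r1+r2)) - 1) = 2126.8431 m/s
dv2 = sqrt(mu/r2)*(1 - sqrt(2*r1/(r1+r2))) = 1436.2329 m/s
total dv = |dv1| + |dv2| = 2126.8431 + 1436.2329 = 3563.0760 m/s = 3.5631 km/s

3.5631 km/s


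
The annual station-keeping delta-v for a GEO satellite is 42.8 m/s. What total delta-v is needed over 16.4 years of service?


dV = rate * years = 42.8 * 16.4
dV = 701.9200 m/s

701.9200 m/s
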